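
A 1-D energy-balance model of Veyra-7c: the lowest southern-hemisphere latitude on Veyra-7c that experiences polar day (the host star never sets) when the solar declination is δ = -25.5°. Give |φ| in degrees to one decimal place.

|φ| = 64.5°

Polar day requires cos H₀ = −tan φ tan δ ≤ −1, i.e. tan φ tan δ ≥ 1.
The boundary is |tan φ| · |tan δ| = 1, so |φ| = 90° − |δ| = 90° − 25.5° = 64.5° in the southern hemisphere.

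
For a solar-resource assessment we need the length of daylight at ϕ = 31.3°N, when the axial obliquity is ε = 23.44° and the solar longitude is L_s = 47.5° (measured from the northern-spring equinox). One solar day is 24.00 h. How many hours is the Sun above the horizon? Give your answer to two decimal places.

Solar declination: sin δ = sin ε · sin L_s = sin 23.44° × sin 47.5° = 0.29328, so δ = +17.054°.
cos h₀ = −tan ϕ · tan δ = −tan(+31.3°) × tan(+17.054°) = -0.1865, so h₀ = 1.7584 rad = 100.75°.
Daylight = 2h₀/(2π) × 24.00 h = (1.7584/π) × 24.00 = 13.43 h.

13.43 h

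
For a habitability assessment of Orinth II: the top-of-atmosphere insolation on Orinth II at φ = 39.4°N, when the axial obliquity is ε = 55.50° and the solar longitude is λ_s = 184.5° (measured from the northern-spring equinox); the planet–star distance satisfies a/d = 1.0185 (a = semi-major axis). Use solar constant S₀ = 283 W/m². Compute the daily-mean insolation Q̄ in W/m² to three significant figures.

Q̄ ≈ 66.1 W/m²

Solar declination: sin δ = sin ε · sin λ_s = sin 55.50° × sin 184.5° = -0.06466, so δ = -3.707°.
cos H₀ = −tan(+39.4°) tan(-3.707°) = 0.0532, H₀ = 1.5175 rad.
Bracket: H₀ sin φ sin δ + cos φ cos δ sin H₀ = 1.5175×0.63473×-0.06466 + 0.77273×0.99791×0.99858 = -0.062281 + 0.770020 = 0.707739.
Inverse-square distance factor (a/d)² = 1.0185² = 1.037342.
Q̄ = (S₀/π) × 1.037342 × [bracket] = (283/π) × 1.037342 × 0.707739 = 66.14 W/m².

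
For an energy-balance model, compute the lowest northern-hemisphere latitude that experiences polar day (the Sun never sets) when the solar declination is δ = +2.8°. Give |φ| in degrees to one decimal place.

Polar day requires cos H₀ = −tan φ tan δ ≤ −1, i.e. tan φ tan δ ≥ 1.
The boundary is |tan φ| · |tan δ| = 1, so |φ| = 90° − |δ| = 90° − 2.8° = 87.2° in the northern hemisphere.

|φ| = 87.2°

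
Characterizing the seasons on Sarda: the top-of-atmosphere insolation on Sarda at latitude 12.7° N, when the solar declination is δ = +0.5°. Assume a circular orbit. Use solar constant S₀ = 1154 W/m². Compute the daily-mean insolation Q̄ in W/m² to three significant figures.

Q̄ ≈ 359 W/m²

cos H₀ = −tan(+12.7°) tan(+0.500°) = -0.0020, H₀ = 1.5728 rad.
Bracket: H₀ sin φ sin δ + cos φ cos δ sin H₀ = 1.5728×0.21985×0.00873 + 0.97553×0.99996×1.00000 = 0.003019 + 0.975491 = 0.978510.
Q̄ = (S₀/π) × [bracket] = (1154/π) × 0.978510 = 359.4 W/m².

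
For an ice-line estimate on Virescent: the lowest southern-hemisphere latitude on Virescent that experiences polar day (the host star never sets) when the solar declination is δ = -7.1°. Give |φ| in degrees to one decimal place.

Polar day requires cos H₀ = −tan φ tan δ ≤ −1, i.e. tan φ tan δ ≥ 1.
The boundary is |tan φ| · |tan δ| = 1, so |φ| = 90° − |δ| = 90° − 7.1° = 82.9° in the southern hemisphere.

|φ| = 82.9°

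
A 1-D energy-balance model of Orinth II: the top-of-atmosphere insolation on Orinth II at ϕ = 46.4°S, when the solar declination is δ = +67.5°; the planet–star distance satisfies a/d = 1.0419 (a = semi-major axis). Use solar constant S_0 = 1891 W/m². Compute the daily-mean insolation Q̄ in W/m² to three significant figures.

cos h₀ = −tan(-46.4°) tan(+67.500°) = 2.5352 ≥ 1 ⇒ polar night, h₀ = 0 and Q̄ = 0.
Inverse-square distance factor (a/d)² = 1.0419² = 1.085556.

Q̄ ≈ 0.00 W/m²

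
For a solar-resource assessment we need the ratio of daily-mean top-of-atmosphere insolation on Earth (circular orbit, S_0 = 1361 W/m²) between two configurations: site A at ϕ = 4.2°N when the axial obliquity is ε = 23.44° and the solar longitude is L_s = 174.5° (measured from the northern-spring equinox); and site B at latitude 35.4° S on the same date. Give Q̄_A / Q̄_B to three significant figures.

— Configuration A (ϕ=+4.2°):
Solar declination: sin δ = sin ε · sin L_s = sin 23.44° × sin 174.5° = 0.03813, so δ = +2.185°.
cos h₀ = −tan(+4.2°) tan(+2.185°) = -0.0028, h₀ = 1.5736 rad.
Bracket: h₀ sin ϕ sin δ + cos ϕ cos δ sin h₀ = 1.5736×0.07324×0.03813 + 0.99731×0.99927×1.00000 = 0.004395 + 0.996582 = 1.000977.
Q̄ = (S_0/π) × [bracket] = (1361/π) × 1.000977 = 433.64 W/m².
— Configuration B (ϕ=-35.4°):
cos h₀ = −tan(-35.4°) tan(+2.185°) = 0.0271, h₀ = 1.5437 rad.
Bracket: h₀ sin ϕ sin δ + cos ϕ cos δ sin h₀ = 1.5437×-0.57928×0.03813 + 0.81513×0.99927×0.99963 = -0.034097 + 0.814234 = 0.780137.
Q̄ = (S_0/π) × [bracket] = (1361/π) × 0.780137 = 337.97 W/m².
Ratio Q̄_A / Q̄_B = 433.64 / 337.97 = 1.283.

Q̄_A / Q̄_B ≈ 1.28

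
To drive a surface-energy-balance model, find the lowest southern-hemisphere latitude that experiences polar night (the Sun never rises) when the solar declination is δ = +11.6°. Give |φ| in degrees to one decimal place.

|φ| = 78.4°

Polar night requires cos H₀ = −tan φ tan δ ≥ 1, i.e. tan φ tan δ ≤ −1.
The boundary is |tan φ| · |tan δ| = 1, so |φ| = 90° − |δ| = 90° − 11.6° = 78.4° in the southern hemisphere.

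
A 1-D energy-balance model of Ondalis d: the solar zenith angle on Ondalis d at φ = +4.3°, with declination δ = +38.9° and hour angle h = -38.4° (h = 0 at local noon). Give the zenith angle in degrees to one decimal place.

θ_z = 49.1°

cos θ_z = sin φ sin δ + cos φ cos δ cos h = 0.047084 + 0.608187 = 0.655271.
θ_z = arccos(0.655271) = 49.1°.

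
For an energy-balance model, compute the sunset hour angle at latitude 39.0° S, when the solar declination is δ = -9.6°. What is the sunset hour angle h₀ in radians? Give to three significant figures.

h₀ = 1.71 rad

cos h₀ = −tan ϕ · tan δ = −tan(-39.0°) × tan(-9.600°) = -0.1370, so h₀ = 1.7082 rad = 97.87°.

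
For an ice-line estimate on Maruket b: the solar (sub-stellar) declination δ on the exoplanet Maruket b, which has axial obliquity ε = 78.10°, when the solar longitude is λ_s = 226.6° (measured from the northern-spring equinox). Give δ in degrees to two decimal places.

sin δ = sin ε · sin λ_s = sin 78.10° × sin 226.6° = -0.710960.
δ = arcsin(-0.710960) = -45.31°.

δ = -45.31°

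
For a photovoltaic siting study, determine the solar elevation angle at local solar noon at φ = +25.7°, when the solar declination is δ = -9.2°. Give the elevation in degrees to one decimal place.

55.1°

At local noon the hour angle is zero, so the zenith angle equals |φ − δ| = |+25.7° − (-9.200°)| = 34.900°.
Elevation = 90° − 34.900° = 55.1°.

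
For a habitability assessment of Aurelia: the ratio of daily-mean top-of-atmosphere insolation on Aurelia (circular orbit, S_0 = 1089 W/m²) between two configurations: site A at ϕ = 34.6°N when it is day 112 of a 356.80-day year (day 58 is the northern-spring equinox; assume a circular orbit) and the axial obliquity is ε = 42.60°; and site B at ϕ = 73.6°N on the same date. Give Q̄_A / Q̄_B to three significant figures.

Q̄_A / Q̄_B ≈ 0.753

— Configuration A (ϕ=+34.6°):
Solar longitude: L_s = 360° × (112 − 58)/356.80 = 54.484°.
sin δ = sin 42.60° × sin 54.484° = 0.55095, so δ = +33.432°.
cos h₀ = −tan(+34.6°) tan(+33.432°) = -0.4554, h₀ = 2.0436 rad.
Bracket: h₀ sin ϕ sin δ + cos ϕ cos δ sin h₀ = 2.0436×0.56784×0.55095 + 0.82314×0.83454×0.89027 = 0.639343 + 0.611565 = 1.250908.
Q̄ = (S_0/π) × [bracket] = (1089/π) × 1.250908 = 433.61 W/m².
— Configuration B (ϕ=+73.6°):
cos h₀ = −tan(+73.6°) tan(+33.432°) = -2.2431 ≤ −1 ⇒ polar day, h₀ = π.
Bracket: h₀ sin ϕ sin δ + cos ϕ cos δ sin h₀ = 3.1416×0.95931×0.55095 + 0.28234×0.83454×0.00000 = 1.660436 + 0.000000 = 1.660436.
Q̄ = (S_0/π) × [bracket] = (1089/π) × 1.660436 = 575.57 W/m².
Ratio Q̄_A / Q̄_B = 433.61 / 575.57 = 0.7534.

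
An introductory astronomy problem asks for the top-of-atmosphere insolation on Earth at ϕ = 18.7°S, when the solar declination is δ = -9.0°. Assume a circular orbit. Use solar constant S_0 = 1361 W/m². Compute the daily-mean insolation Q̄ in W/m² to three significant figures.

Q̄ ≈ 440 W/m²

cos h₀ = −tan(-18.7°) tan(-9.000°) = -0.0536, h₀ = 1.6244 rad.
Bracket: h₀ sin ϕ sin δ + cos ϕ cos δ sin h₀ = 1.6244×-0.32061×-0.15643 + 0.94721×0.98769×0.99856 = 0.081469 + 0.934203 = 1.015672.
Q̄ = (S_0/π) × [bracket] = (1361/π) × 1.015672 = 440.0 W/m².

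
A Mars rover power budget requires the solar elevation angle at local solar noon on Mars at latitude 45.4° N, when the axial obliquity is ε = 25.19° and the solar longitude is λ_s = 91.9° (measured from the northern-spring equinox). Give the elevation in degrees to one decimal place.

Solar declination: sin δ = sin ε · sin λ_s = sin 25.19° × sin 91.9° = 0.42539, so δ = +25.175°.
At local noon the hour angle is zero, so the zenith angle equals |φ − δ| = |+45.4° − (+25.175°)| = 20.225°.
Elevation = 90° − 20.225° = 69.8°.

69.8°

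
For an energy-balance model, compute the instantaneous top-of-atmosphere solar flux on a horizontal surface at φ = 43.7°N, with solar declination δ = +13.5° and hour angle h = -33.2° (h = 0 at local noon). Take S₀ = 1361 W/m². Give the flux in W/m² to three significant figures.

1.02e+03 W/m²

cos θ_z = sin φ sin δ + cos φ cos δ cos h = 0.161283 + 0.588238 = 0.749521.
Flux = S₀ · cos θ_z = 1361 × 0.749521 = 1020 W/m².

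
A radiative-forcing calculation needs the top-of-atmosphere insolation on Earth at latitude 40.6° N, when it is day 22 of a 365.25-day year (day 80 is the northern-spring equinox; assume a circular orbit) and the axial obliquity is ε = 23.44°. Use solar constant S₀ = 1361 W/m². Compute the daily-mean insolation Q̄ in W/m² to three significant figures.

Q̄ ≈ 176 W/m²

Solar longitude: λ_s = 360° × (22 − 80)/365.25 = -57.166°, i.e. -57.166° + 360° = 302.834°.
sin δ = sin 23.44° × sin 302.834° = -0.33424, so δ = -19.526°.
cos H₀ = −tan(+40.6°) tan(-19.526°) = 0.3040, H₀ = 1.2619 rad.
Bracket: H₀ sin φ sin δ + cos φ cos δ sin H₀ = 1.2619×0.65077×-0.33424 + 0.75927×0.94249×0.95268 = -0.274480 + 0.681742 = 0.407262.
Q̄ = (S₀/π) × [bracket] = (1361/π) × 0.407262 = 176.4 W/m².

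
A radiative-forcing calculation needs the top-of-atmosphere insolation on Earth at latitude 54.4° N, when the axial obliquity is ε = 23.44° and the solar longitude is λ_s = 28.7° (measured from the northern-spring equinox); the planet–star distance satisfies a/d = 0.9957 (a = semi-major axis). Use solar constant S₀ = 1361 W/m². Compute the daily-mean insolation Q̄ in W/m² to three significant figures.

Q̄ ≈ 359 W/m²

Solar declination: sin δ = sin ε · sin λ_s = sin 23.44° × sin 28.7° = 0.19103, so δ = +11.013°.
cos H₀ = −tan(+54.4°) tan(+11.013°) = -0.2718, H₀ = 1.8461 rad.
Bracket: H₀ sin φ sin δ + cos φ cos δ sin H₀ = 1.8461×0.81310×0.19103 + 0.58212×0.98158×0.96235 = 0.286748 + 0.549884 = 0.836632.
Inverse-square distance factor (a/d)² = 0.9957² = 0.991418.
Q̄ = (S₀/π) × 0.991418 × [bracket] = (1361/π) × 0.991418 × 0.836632 = 359.3 W/m².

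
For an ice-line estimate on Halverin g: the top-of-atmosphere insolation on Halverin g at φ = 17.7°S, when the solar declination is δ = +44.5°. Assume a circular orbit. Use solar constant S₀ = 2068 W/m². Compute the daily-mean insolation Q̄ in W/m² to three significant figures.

cos H₀ = −tan(-17.7°) tan(+44.500°) = 0.3136, H₀ = 1.2518 rad.
Bracket: H₀ sin φ sin δ + cos φ cos δ sin H₀ = 1.2518×-0.30403×0.70091 + 0.95266×0.71325×0.94955 = -0.266756 + 0.645205 = 0.378449.
Q̄ = (S₀/π) × [bracket] = (2068/π) × 0.378449 = 249.1 W/m².

Q̄ ≈ 249 W/m²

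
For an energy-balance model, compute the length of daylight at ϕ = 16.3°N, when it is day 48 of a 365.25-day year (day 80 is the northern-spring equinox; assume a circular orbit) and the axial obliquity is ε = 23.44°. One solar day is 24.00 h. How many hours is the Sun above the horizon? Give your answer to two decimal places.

Solar longitude: L_s = 360° × (48 − 80)/365.25 = -31.540°, i.e. -31.540° + 360° = 328.460°.
sin δ = sin 23.44° × sin 328.460° = -0.20808, so δ = -12.010°.
cos h₀ = −tan ϕ · tan δ = −tan(+16.3°) × tan(-12.010°) = 0.0622, so h₀ = 1.5085 rad = 86.43°.
Daylight = 2h₀/(2π) × 24.00 h = (1.5085/π) × 24.00 = 11.52 h.

11.52 h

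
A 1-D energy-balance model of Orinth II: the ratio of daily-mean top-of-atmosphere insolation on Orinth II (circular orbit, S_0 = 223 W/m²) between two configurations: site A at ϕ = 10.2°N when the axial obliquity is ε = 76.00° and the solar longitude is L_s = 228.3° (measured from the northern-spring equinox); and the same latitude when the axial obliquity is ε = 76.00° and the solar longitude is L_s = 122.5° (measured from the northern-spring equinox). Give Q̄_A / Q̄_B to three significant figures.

Q̄_A / Q̄_B ≈ 0.602

— Configuration A (ϕ=+10.2°):
Solar declination: sin δ = sin ε · sin L_s = sin 76.00° × sin 228.3° = -0.72446, so δ = -46.424°.
cos h₀ = −tan(+10.2°) tan(-46.424°) = 0.1891, h₀ = 1.3805 rad.
Bracket: h₀ sin ϕ sin δ + cos ϕ cos δ sin h₀ = 1.3805×0.17708×-0.72446 + 0.98420×0.68932×0.98196 = -0.177101 + 0.666190 = 0.489089.
Q̄ = (S_0/π) × [bracket] = (223/π) × 0.489089 = 34.717 W/m².
— Configuration B (ϕ=+10.2°):
Solar declination: sin δ = sin ε · sin L_s = sin 76.00° × sin 122.5° = 0.81834, so δ = +54.919°.
cos h₀ = −tan(+10.2°) tan(+54.919°) = -0.2562, h₀ = 1.8299 rad.
Bracket: h₀ sin ϕ sin δ + cos ϕ cos δ sin h₀ = 1.8299×0.17708×0.81834 + 0.98420×0.57474×0.96663 = 0.265174 + 0.546783 = 0.811957.
Q̄ = (S_0/π) × [bracket] = (223/π) × 0.811957 = 57.635 W/m².
Ratio Q̄_A / Q̄_B = 34.717 / 57.635 = 0.6024.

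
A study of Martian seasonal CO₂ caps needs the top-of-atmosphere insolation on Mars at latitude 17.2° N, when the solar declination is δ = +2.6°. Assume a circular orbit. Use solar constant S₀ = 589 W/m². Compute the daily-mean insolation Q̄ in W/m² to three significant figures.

cos H₀ = −tan(+17.2°) tan(+2.600°) = -0.0141, H₀ = 1.5849 rad.
Bracket: H₀ sin φ sin δ + cos φ cos δ sin H₀ = 1.5849×0.29571×0.04536 + 0.95528×0.99897×0.99990 = 0.021259 + 0.954201 = 0.975460.
Q̄ = (S₀/π) × [bracket] = (589/π) × 0.975460 = 182.9 W/m².

Q̄ ≈ 183 W/m²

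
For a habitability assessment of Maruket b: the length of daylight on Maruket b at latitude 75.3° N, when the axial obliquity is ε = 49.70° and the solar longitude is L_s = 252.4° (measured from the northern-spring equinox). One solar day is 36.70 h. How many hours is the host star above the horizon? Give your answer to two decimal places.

0.00 h

Solar declination: sin δ = sin ε · sin L_s = sin 49.70° × sin 252.4° = -0.72697, so δ = -46.633°.
cos h₀ = −tan ϕ · tan δ = 4.0355 ≥ 1, so the host star never rises (polar night) and h₀ = 0.
Daylight = 2h₀/(2π) × 36.70 h = (0.0000/π) × 36.70 = 0.00 h.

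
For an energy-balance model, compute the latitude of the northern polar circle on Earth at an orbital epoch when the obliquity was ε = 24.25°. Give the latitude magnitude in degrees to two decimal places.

65.75°

The polar circle is the lowest latitude that experiences at least one full rotation of continuous daylight at the northern-summer solstice; it lies at |φ| = 90° − ε = 90° − 24.25° = 65.75°.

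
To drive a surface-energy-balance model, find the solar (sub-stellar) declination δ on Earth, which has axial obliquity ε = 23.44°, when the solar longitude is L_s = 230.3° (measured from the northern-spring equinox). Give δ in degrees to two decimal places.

sin δ = sin ε · sin L_s = sin 23.44° × sin 230.3° = -0.306058.
δ = arcsin(-0.306058) = -17.82°.

δ = -17.82°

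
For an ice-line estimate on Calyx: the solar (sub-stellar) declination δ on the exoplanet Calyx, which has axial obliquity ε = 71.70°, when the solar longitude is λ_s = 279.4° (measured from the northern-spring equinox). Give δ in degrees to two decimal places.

δ = -69.50°

sin δ = sin ε · sin λ_s = sin 71.70° × sin 279.4° = -0.936677.
δ = arcsin(-0.936677) = -69.50°.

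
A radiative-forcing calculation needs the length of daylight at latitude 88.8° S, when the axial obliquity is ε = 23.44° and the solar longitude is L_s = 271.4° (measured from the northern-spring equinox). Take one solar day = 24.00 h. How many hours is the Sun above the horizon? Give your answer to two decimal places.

24.00 h

Solar declination: sin δ = sin ε · sin L_s = sin 23.44° × sin 271.4° = -0.39767, so δ = -23.433°.
Sunrise equation: cos h₀ = −tan ϕ · tan δ = -20.6910 ≤ −1, so the Sun never sets (polar day) and h₀ = π.
Daylight = 2h₀/(2π) × 24.00 h = (3.1416/π) × 24.00 = 24.00 h.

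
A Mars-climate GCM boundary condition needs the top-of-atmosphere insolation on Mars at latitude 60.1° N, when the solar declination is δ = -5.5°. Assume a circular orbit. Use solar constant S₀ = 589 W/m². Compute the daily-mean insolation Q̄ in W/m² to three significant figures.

cos H₀ = −tan(+60.1°) tan(-5.500°) = 0.1675, H₀ = 1.4026 rad.
Bracket: H₀ sin φ sin δ + cos φ cos δ sin H₀ = 1.4026×0.86690×-0.09585 + 0.49849×0.99540×0.98588 = -0.116545 + 0.489191 = 0.372646.
Q̄ = (S₀/π) × [bracket] = (589/π) × 0.372646 = 69.87 W/m².

Q̄ ≈ 69.9 W/m²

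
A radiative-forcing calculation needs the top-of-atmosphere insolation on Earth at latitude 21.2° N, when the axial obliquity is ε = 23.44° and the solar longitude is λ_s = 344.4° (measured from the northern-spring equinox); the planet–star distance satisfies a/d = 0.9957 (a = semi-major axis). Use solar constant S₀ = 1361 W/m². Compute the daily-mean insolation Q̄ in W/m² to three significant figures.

Solar declination: sin δ = sin ε · sin λ_s = sin 23.44° × sin 344.4° = -0.10697, so δ = -6.141°.
cos H₀ = −tan(+21.2°) tan(-6.141°) = 0.0417, H₀ = 1.5291 rad.
Bracket: H₀ sin φ sin δ + cos φ cos δ sin H₀ = 1.5291×0.36162×-0.10697 + 0.93232×0.99426×0.99913 = -0.059149 + 0.926162 = 0.867013.
Inverse-square distance factor (a/d)² = 0.9957² = 0.991418.
Q̄ = (S₀/π) × 0.991418 × [bracket] = (1361/π) × 0.991418 × 0.867013 = 372.4 W/m².

Q̄ ≈ 372 W/m²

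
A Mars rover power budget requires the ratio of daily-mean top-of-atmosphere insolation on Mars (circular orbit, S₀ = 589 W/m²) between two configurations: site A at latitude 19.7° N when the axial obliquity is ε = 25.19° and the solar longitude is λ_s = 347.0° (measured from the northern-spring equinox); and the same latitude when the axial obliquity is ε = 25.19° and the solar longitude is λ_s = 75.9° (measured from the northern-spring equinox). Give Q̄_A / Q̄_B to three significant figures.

— Configuration A (φ=+19.7°):
Solar declination: sin δ = sin ε · sin λ_s = sin 25.19° × sin 347.0° = -0.09574, so δ = -5.494°.
cos H₀ = −tan(+19.7°) tan(-5.494°) = 0.0344, H₀ = 1.5363 rad.
Bracket: H₀ sin φ sin δ + cos φ cos δ sin H₀ = 1.5363×0.33710×-0.09574 + 0.94147×0.99541×0.99941 = -0.049582 + 0.936596 = 0.887014.
Q̄ = (S₀/π) × [bracket] = (589/π) × 0.887014 = 166.30 W/m².
— Configuration B (φ=+19.7°):
Solar declination: sin δ = sin ε · sin λ_s = sin 25.19° × sin 75.9° = 0.41280, so δ = +24.381°.
cos H₀ = −tan(+19.7°) tan(+24.381°) = -0.1623, H₀ = 1.7338 rad.
Bracket: H₀ sin φ sin δ + cos φ cos δ sin H₀ = 1.7338×0.33710×0.41280 + 0.94147×0.91082×0.98675 = 0.241267 + 0.846148 = 1.087415.
Q̄ = (S₀/π) × [bracket] = (589/π) × 1.087415 = 203.87 W/m².
Ratio Q̄_A / Q̄_B = 166.30 / 203.87 = 0.8157.

Q̄_A / Q̄_B ≈ 0.816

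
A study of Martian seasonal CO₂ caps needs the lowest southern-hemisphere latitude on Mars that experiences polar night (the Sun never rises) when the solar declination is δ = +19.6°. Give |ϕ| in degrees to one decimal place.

|ϕ| = 70.4°

Polar night requires cos h₀ = −tan ϕ tan δ ≥ 1, i.e. tan ϕ tan δ ≤ −1.
The boundary is |tan ϕ| · |tan δ| = 1, so |ϕ| = 90° − |δ| = 90° − 19.6° = 70.4° in the southern hemisphere.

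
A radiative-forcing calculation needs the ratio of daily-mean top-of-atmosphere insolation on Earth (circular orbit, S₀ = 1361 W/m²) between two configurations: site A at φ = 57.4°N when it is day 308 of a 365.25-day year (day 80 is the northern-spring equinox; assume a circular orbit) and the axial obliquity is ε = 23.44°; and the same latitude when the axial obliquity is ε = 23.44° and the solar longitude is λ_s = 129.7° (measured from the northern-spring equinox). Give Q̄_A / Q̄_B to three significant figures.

— Configuration A (φ=+57.4°):
Solar longitude: λ_s = 360° × (308 − 80)/365.25 = 224.723°.
sin δ = sin 23.44° × sin 224.723° = -0.27991, so δ = -16.255°.
cos H₀ = −tan(+57.4°) tan(-16.255°) = 0.4559, H₀ = 1.0974 rad.
Bracket: H₀ sin φ sin δ + cos φ cos δ sin H₀ = 1.0974×0.84245×-0.27991 + 0.53877×0.96002×0.89002 = -0.258778 + 0.460345 = 0.201567.
Q̄ = (S₀/π) × [bracket] = (1361/π) × 0.201567 = 87.323 W/m².
— Configuration B (φ=+57.4°):
Solar declination: sin δ = sin ε · sin λ_s = sin 23.44° × sin 129.7° = 0.30606, so δ = +17.822°.
cos H₀ = −tan(+57.4°) tan(+17.822°) = -0.5027, H₀ = 2.0975 rad.
Bracket: H₀ sin φ sin δ + cos φ cos δ sin H₀ = 2.0975×0.84245×0.30606 + 0.53877×0.95201×0.86447 = 0.540820 + 0.443399 = 0.984219.
Q̄ = (S₀/π) × [bracket] = (1361/π) × 0.984219 = 426.38 W/m².
Ratio Q̄_A / Q̄_B = 87.323 / 426.38 = 0.2048.

Q̄_A / Q̄_B ≈ 0.205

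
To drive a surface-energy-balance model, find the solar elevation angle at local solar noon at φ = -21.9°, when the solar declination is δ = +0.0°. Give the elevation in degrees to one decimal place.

At local noon the hour angle is zero, so the zenith angle equals |φ − δ| = |-21.9° − (+0.000°)| = 21.900°.
Elevation = 90° − 21.900° = 68.1°.

68.1°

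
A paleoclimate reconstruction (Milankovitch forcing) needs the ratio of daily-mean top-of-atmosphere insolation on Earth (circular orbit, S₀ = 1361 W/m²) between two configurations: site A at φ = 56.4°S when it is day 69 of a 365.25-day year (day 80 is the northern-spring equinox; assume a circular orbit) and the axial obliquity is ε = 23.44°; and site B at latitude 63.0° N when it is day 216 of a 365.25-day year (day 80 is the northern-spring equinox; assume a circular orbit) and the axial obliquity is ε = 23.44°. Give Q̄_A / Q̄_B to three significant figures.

Q̄_A / Q̄_B ≈ 0.716

— Configuration A (φ=-56.4°):
Solar longitude: λ_s = 360° × (69 − 80)/365.25 = -10.842°, i.e. -10.842° + 360° = 349.158°.
sin δ = sin 23.44° × sin 349.158° = -0.07482, so δ = -4.291°.
cos H₀ = −tan(-56.4°) tan(-4.291°) = -0.1129, H₀ = 1.6840 rad.
Bracket: H₀ sin φ sin δ + cos φ cos δ sin H₀ = 1.6840×-0.83292×-0.07482 + 0.55339×0.99720×0.99360 = 0.104945 + 0.548309 = 0.653254.
Q̄ = (S₀/π) × [bracket] = (1361/π) × 0.653254 = 283.00 W/m².
— Configuration B (φ=+63.0°):
Solar longitude: λ_s = 360° × (216 − 80)/365.25 = 134.045°.
sin δ = sin 23.44° × sin 134.045° = 0.28593, so δ = +16.614°.
cos H₀ = −tan(+63.0°) tan(+16.614°) = -0.5856, H₀ = 2.1964 rad.
Bracket: H₀ sin φ sin δ + cos φ cos δ sin H₀ = 2.1964×0.89101×0.28593 + 0.45399×0.95825×0.81059 = 0.559569 + 0.352636 = 0.912205.
Q̄ = (S₀/π) × [bracket] = (1361/π) × 0.912205 = 395.19 W/m².
Ratio Q̄_A / Q̄_B = 283.00 / 395.19 = 0.7161.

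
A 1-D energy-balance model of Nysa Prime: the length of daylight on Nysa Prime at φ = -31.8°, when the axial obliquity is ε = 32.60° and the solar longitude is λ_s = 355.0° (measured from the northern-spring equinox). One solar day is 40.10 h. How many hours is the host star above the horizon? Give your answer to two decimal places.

20.42 h

Solar declination: sin δ = sin ε · sin λ_s = sin 32.60° × sin 355.0° = -0.04696, so δ = -2.691°.
cos H₀ = −tan φ · tan δ = −tan(-31.8°) × tan(-2.691°) = -0.0291, so H₀ = 1.5999 rad = 91.67°.
Daylight = 2H₀/(2π) × 40.10 h = (1.5999/π) × 40.10 = 20.42 h.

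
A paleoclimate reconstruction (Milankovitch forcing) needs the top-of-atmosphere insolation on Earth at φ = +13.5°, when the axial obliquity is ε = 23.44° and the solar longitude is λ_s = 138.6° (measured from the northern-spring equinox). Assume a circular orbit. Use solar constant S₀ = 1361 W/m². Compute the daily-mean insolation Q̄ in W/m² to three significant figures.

Q̄ ≈ 449 W/m²

Solar declination: sin δ = sin ε · sin λ_s = sin 23.44° × sin 138.6° = 0.26306, so δ = +15.252°.
cos H₀ = −tan(+13.5°) tan(+15.252°) = -0.0655, H₀ = 1.6363 rad.
Bracket: H₀ sin φ sin δ + cos φ cos δ sin H₀ = 1.6363×0.23345×0.26306 + 0.97237×0.96478×0.99786 = 0.100487 + 0.936116 = 1.036603.
Q̄ = (S₀/π) × [bracket] = (1361/π) × 1.036603 = 449.1 W/m².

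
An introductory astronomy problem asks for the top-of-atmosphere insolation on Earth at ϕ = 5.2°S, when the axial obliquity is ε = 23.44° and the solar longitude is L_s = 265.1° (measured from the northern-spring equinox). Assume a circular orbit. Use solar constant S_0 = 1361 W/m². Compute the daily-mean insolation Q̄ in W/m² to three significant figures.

Q̄ ≈ 421 W/m²

Solar declination: sin δ = sin ε · sin L_s = sin 23.44° × sin 265.1° = -0.39633, so δ = -23.349°.
cos h₀ = −tan(-5.2°) tan(-23.349°) = -0.0393, h₀ = 1.6101 rad.
Bracket: h₀ sin ϕ sin δ + cos ϕ cos δ sin h₀ = 1.6101×-0.09063×-0.39633 + 0.99588×0.91811×0.99923 = 0.057834 + 0.913623 = 0.971457.
Q̄ = (S_0/π) × [bracket] = (1361/π) × 0.971457 = 420.9 W/m².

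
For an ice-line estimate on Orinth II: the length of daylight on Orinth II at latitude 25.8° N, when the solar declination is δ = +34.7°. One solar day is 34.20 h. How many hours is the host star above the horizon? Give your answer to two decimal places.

cos h₀ = −tan ϕ · tan δ = −tan(+25.8°) × tan(+34.700°) = -0.3347, so h₀ = 1.9121 rad = 109.56°.
Daylight = 2h₀/(2π) × 34.20 h = (1.9121/π) × 34.20 = 20.82 h.

20.82 h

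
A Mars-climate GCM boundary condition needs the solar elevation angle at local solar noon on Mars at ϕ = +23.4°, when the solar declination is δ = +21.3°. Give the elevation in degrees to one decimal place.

At local noon the hour angle is zero, so the zenith angle equals |ϕ − δ| = |+23.4° − (+21.300°)| = 2.100°.
Elevation = 90° − 2.100° = 87.9°.

87.9°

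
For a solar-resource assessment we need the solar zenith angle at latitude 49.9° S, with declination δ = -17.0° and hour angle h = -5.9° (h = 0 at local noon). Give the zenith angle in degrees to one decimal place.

cos θ_z = sin ϕ sin δ + cos ϕ cos δ cos h = 0.223641 + 0.612716 = 0.836357.
θ_z = arccos(0.836357) = 33.2°.

θ_z = 33.2°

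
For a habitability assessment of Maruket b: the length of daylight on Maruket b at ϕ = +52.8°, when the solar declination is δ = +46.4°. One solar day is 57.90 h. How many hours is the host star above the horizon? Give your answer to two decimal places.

Sunrise equation: cos h₀ = −tan ϕ · tan δ = -1.3835 ≤ −1, so the host star never sets (polar day) and h₀ = π.
Daylight = 2h₀/(2π) × 57.90 h = (3.1416/π) × 57.90 = 57.90 h.

57.90 h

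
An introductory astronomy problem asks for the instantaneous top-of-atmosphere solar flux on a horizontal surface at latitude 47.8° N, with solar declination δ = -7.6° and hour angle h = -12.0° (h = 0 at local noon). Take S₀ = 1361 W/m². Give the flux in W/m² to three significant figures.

cos θ_z = sin φ sin δ + cos φ cos δ cos h = -0.097976 + 0.651270 = 0.553294.
Flux = S₀ · cos θ_z = 1361 × 0.553294 = 753.0 W/m².

753 W/m²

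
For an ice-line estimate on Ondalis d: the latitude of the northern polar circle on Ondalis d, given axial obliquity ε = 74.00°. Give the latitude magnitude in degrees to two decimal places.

16.00°

The polar circle is the lowest latitude that experiences at least one full rotation of continuous daylight at the northern-summer solstice; it lies at |φ| = 90° − ε = 90° − 74.00° = 16.00°.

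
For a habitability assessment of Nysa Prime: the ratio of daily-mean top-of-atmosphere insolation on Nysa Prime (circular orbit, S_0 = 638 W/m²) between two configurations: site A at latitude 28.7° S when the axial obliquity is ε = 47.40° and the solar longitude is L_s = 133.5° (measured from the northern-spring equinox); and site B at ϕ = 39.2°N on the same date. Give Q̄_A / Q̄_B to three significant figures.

— Configuration A (ϕ=-28.7°):
Solar declination: sin δ = sin ε · sin L_s = sin 47.40° × sin 133.5° = 0.53395, so δ = +32.272°.
cos h₀ = −tan(-28.7°) tan(+32.272°) = 0.3457, h₀ = 1.2178 rad.
Bracket: h₀ sin ϕ sin δ + cos ϕ cos δ sin h₀ = 1.2178×-0.48022×0.53395 + 0.87715×0.84552×0.93833 = -0.312260 + 0.695910 = 0.383650.
Q̄ = (S_0/π) × [bracket] = (638/π) × 0.383650 = 77.912 W/m².
— Configuration B (ϕ=+39.2°):
cos h₀ = −tan(+39.2°) tan(+32.272°) = -0.5150, h₀ = 2.1119 rad.
Bracket: h₀ sin ϕ sin δ + cos ϕ cos δ sin h₀ = 2.1119×0.63203×0.53395 + 0.77494×0.84552×0.85717 = 0.712708 + 0.561641 = 1.274349.
Q̄ = (S_0/π) × [bracket] = (638/π) × 1.274349 = 258.80 W/m².
Ratio Q̄_A / Q̄_B = 77.912 / 258.80 = 0.3011.

Q̄_A / Q̄_B ≈ 0.301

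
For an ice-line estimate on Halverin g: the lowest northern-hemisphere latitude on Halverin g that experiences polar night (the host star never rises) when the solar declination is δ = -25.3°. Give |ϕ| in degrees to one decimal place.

Polar night requires cos h₀ = −tan ϕ tan δ ≥ 1, i.e. tan ϕ tan δ ≤ −1.
The boundary is |tan ϕ| · |tan δ| = 1, so |ϕ| = 90° − |δ| = 90° − 25.3° = 64.7° in the northern hemisphere.

|ϕ| = 64.7°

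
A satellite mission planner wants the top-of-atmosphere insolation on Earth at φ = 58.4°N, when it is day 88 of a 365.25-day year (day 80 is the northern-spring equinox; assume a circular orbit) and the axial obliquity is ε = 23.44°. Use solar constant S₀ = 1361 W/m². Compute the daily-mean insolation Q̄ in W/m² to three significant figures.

Q̄ ≈ 259 W/m²

Solar longitude: λ_s = 360° × (88 − 80)/365.25 = 7.885°.
sin δ = sin 23.44° × sin 7.885° = 0.05457, so δ = +3.128°.
cos H₀ = −tan(+58.4°) tan(+3.128°) = -0.0888, H₀ = 1.6597 rad.
Bracket: H₀ sin φ sin δ + cos φ cos δ sin H₀ = 1.6597×0.85173×0.05457 + 0.52399×0.99851×0.99605 = 0.077141 + 0.521143 = 0.598284.
Q̄ = (S₀/π) × [bracket] = (1361/π) × 0.598284 = 259.2 W/m².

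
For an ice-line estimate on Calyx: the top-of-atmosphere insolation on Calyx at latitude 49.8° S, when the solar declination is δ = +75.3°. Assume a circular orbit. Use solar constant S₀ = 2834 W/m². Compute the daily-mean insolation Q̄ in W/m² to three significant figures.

Q̄ ≈ 0.00 W/m²

cos H₀ = −tan(-49.8°) tan(+75.300°) = 4.5106 ≥ 1 ⇒ polar night, H₀ = 0 and Q̄ = 0.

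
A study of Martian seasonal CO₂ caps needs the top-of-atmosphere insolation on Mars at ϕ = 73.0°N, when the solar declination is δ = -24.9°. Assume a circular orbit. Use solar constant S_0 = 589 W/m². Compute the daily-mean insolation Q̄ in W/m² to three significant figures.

Q̄ ≈ 0.00 W/m²

cos h₀ = −tan(+73.0°) tan(-24.900°) = 1.5183 ≥ 1 ⇒ polar night, h₀ = 0 and Q̄ = 0.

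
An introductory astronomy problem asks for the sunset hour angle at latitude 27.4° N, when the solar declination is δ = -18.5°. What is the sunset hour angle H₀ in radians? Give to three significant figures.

cos H₀ = −tan φ · tan δ = −tan(+27.4°) × tan(-18.500°) = 0.1734, so H₀ = 1.3965 rad = 80.01°.

H₀ = 1.40 rad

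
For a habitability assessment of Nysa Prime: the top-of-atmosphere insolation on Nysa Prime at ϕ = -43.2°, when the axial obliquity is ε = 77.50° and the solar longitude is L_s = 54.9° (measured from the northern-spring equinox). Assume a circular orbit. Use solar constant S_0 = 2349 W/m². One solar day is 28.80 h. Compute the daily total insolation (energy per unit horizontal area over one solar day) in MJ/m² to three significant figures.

Solar declination: sin δ = sin ε · sin L_s = sin 77.50° × sin 54.9° = 0.79876, so δ = +53.012°.
cos h₀ = −tan(-43.2°) tan(+53.012°) = 1.2467 ≥ 1 ⇒ polar night, h₀ = 0 and Q̄ = 0.
Daily total = Q̄ × 28.80 h × 3600 s/h = 0.00 MJ/m².

0.00 MJ/m²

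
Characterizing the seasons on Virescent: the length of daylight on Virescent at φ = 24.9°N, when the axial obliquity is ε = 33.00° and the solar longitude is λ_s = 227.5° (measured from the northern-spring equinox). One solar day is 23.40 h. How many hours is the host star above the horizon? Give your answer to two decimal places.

Solar declination: sin δ = sin ε · sin λ_s = sin 33.00° × sin 227.5° = -0.40155, so δ = -23.675°.
cos H₀ = −tan φ · tan δ = −tan(+24.9°) × tan(-23.675°) = 0.2035, so H₀ = 1.3658 rad = 78.26°.
Daylight = 2H₀/(2π) × 23.40 h = (1.3658/π) × 23.40 = 10.17 h.

10.17 h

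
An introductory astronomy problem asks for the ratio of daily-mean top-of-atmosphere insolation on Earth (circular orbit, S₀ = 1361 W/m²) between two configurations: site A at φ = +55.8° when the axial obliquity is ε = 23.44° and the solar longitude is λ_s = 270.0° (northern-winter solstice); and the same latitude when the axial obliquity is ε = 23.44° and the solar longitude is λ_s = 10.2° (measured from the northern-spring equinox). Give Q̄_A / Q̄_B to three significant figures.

Q̄_A / Q̄_B ≈ 0.165

— Configuration A (φ=+55.8°):
Solar declination: sin δ = sin ε · sin λ_s = sin 23.44° × sin 270.0° = -0.39779, so δ = -23.440°.
cos H₀ = −tan(+55.8°) tan(-23.440°) = 0.6380, H₀ = 0.8789 rad.
Bracket: H₀ sin φ sin δ + cos φ cos δ sin H₀ = 0.8789×0.82708×-0.39779 + 0.56208×0.91748×0.77006 = -0.289162 + 0.397118 = 0.107956.
Q̄ = (S₀/π) × [bracket] = (1361/π) × 0.107956 = 46.769 W/m².
— Configuration B (φ=+55.8°):
Solar declination: sin δ = sin ε · sin λ_s = sin 23.44° × sin 10.2° = 0.07044, so δ = +4.039°.
cos H₀ = −tan(+55.8°) tan(+4.039°) = -0.1039, H₀ = 1.6749 rad.
Bracket: H₀ sin φ sin δ + cos φ cos δ sin H₀ = 1.6749×0.82708×0.07044 + 0.56208×0.99752×0.99459 = 0.097579 + 0.557653 = 0.655232.
Q̄ = (S₀/π) × [bracket] = (1361/π) × 0.655232 = 283.86 W/m².
Ratio Q̄_A / Q̄_B = 46.769 / 283.86 = 0.1648.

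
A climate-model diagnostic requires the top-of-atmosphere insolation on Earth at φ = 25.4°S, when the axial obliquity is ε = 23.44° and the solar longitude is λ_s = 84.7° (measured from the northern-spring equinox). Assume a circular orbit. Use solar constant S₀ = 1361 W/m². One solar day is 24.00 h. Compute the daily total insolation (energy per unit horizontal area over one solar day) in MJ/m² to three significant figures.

21.7 MJ/m²

Solar declination: sin δ = sin ε · sin λ_s = sin 23.44° × sin 84.7° = 0.39609, so δ = +23.334°.
cos H₀ = −tan(-25.4°) tan(+23.334°) = 0.2048, H₀ = 1.3645 rad.
Bracket: H₀ sin φ sin δ + cos φ cos δ sin H₀ = 1.3645×-0.42894×0.39609 + 0.90334×0.91821×0.97880 = -0.231827 + 0.811871 = 0.580044.
Q̄ = (S₀/π) × [bracket] = (1361/π) × 0.580044 = 251.29 W/m².
Daily total = Q̄ × 24.00 h × 3600 s/h = 251.29 × 24.00 × 3600 / 10⁶ = 21.71 MJ/m².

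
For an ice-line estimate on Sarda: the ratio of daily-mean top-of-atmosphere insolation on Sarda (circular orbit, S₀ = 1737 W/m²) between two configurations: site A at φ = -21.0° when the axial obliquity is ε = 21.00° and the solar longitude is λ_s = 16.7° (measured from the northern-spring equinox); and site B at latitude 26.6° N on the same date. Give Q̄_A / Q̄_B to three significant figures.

— Configuration A (φ=-21.0°):
Solar declination: sin δ = sin ε · sin λ_s = sin 21.00° × sin 16.7° = 0.10298, so δ = +5.911°.
cos H₀ = −tan(-21.0°) tan(+5.911°) = 0.0397, H₀ = 1.5310 rad.
Bracket: H₀ sin φ sin δ + cos φ cos δ sin H₀ = 1.5310×-0.35837×0.10298 + 0.93358×0.99468×0.99921 = -0.056501 + 0.927880 = 0.871379.
Q̄ = (S₀/π) × [bracket] = (1737/π) × 0.871379 = 481.79 W/m².
— Configuration B (φ=+26.6°):
cos H₀ = −tan(+26.6°) tan(+5.911°) = -0.0518, H₀ = 1.6227 rad.
Bracket: H₀ sin φ sin δ + cos φ cos δ sin H₀ = 1.6227×0.44776×0.10298 + 0.89415×0.99468×0.99866 = 0.074823 + 0.888201 = 0.963024.
Q̄ = (S₀/π) × [bracket] = (1737/π) × 0.963024 = 532.46 W/m².
Ratio Q̄_A / Q̄_B = 481.79 / 532.46 = 0.9048.

Q̄_A / Q̄_B ≈ 0.905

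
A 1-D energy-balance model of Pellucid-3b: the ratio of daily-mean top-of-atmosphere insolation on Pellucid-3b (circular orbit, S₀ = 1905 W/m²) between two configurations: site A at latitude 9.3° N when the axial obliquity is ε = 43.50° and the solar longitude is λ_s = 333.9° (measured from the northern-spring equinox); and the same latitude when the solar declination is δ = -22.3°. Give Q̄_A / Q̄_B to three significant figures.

Q̄_A / Q̄_B ≈ 1.06

— Configuration A (φ=+9.3°):
Solar declination: sin δ = sin ε · sin λ_s = sin 43.50° × sin 333.9° = -0.30283, so δ = -17.628°.
cos H₀ = −tan(+9.3°) tan(-17.628°) = 0.0520, H₀ = 1.5187 rad.
Bracket: H₀ sin φ sin δ + cos φ cos δ sin H₀ = 1.5187×0.16160×-0.30283 + 0.98686×0.95304×0.99865 = -0.074321 + 0.939247 = 0.864926.
Q̄ = (S₀/π) × [bracket] = (1905/π) × 0.864926 = 524.47 W/m².
— Configuration B (φ=+9.3°):
cos H₀ = −tan(+9.3°) tan(-22.300°) = 0.0672, H₀ = 1.5036 rad.
Bracket: H₀ sin φ sin δ + cos φ cos δ sin H₀ = 1.5036×0.16160×-0.37946 + 0.98686×0.92521×0.99774 = -0.092202 + 0.910989 = 0.818787.
Q̄ = (S₀/π) × [bracket] = (1905/π) × 0.818787 = 496.50 W/m².
Ratio Q̄_A / Q̄_B = 524.47 / 496.50 = 1.056.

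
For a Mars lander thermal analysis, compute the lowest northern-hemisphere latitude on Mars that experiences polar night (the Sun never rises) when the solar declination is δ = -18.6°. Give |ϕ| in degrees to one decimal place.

Polar night requires cos h₀ = −tan ϕ tan δ ≥ 1, i.e. tan ϕ tan δ ≤ −1.
The boundary is |tan ϕ| · |tan δ| = 1, so |ϕ| = 90° − |δ| = 90° − 18.6° = 71.4° in the northern hemisphere.

|ϕ| = 71.4°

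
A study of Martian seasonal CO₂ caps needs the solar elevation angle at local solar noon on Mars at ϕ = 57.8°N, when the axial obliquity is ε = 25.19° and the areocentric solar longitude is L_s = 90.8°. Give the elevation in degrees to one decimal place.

57.4°

sin δ = sin 25.19° × sin 90.8° = 0.42558, so δ = +25.187°.
At local noon the hour angle is zero, so the zenith angle equals |ϕ − δ| = |+57.8° − (+25.187°)| = 32.613°.
Elevation = 90° − 32.613° = 57.4°.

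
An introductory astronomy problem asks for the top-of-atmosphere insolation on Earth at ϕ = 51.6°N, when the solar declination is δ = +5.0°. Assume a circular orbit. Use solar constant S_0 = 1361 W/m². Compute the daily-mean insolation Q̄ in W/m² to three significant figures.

Q̄ ≈ 316 W/m²

cos h₀ = −tan(+51.6°) tan(+5.000°) = -0.1104, h₀ = 1.6814 rad.
Bracket: h₀ sin ϕ sin δ + cos ϕ cos δ sin h₀ = 1.6814×0.78369×0.08716 + 0.62115×0.99619×0.99389 = 0.114850 + 0.615003 = 0.729853.
Q̄ = (S_0/π) × [bracket] = (1361/π) × 0.729853 = 316.2 W/m².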